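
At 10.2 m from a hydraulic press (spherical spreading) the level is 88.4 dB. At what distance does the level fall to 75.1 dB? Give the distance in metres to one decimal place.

The 13.3 dB drop corresponds to a distance ratio of 10^(13.3/20) for a point source.
r₂ = 10.2·10^((88.4−75.1)/20) = 10.2·10^(13.3/20) = 47.16 m.

47.2 m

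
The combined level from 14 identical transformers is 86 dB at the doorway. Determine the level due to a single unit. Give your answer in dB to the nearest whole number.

75 dB

Dividing the total intensity by 14 lowers the level by 10·log₁₀ 14 = 11.461 dB: L₁ = 86 − 11.461.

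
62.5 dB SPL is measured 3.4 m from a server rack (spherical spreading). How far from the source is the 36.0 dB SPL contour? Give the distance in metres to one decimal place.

The 26.5 dB drop corresponds to a distance ratio of 10^(26.5/20) for a point source.
r₂ = 3.4·10^((62.5−36.0)/20) = 3.4·10^(26.5/20) = 71.86 m.

71.9 m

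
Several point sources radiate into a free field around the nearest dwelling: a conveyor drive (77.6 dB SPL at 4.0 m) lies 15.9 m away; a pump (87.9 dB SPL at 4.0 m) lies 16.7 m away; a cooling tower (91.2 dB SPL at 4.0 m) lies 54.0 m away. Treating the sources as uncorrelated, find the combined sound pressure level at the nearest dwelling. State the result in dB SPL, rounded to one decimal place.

76.7 dB SPL

Propagate each source to the receiver with L = L_ref − 20·log₁₀(r/r_ref), then add intensities.
conveyor drive: 77.6 − 20·log₁₀(15.9/4.0) = 77.6 − 11.99 = 65.61 dB SPL.
pump: 87.9 − 20·log₁₀(16.7/4.0) = 87.9 − 12.41 = 75.49 dB SPL.
cooling tower: 91.2 − 20·log₁₀(54.0/4.0) = 91.2 − 22.61 = 68.59 dB SPL.
Σ 10^(L/10) = 4.625e+07 → L_total = 10·log₁₀(4.625e+07) = 76.65 dB SPL.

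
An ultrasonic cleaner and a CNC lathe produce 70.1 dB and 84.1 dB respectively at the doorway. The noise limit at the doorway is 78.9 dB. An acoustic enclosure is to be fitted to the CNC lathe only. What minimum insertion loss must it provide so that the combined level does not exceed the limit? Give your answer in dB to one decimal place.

5.8 dB

Fixed contribution from the other source: Σ 10^(L/10) = 10^(70.1/10) = 1.023e+07 (70.10 dB).
The limit corresponds to 10^(78.9/10) = 7.762e+07; subtracting the fixed part leaves 6.739e+07 for the CNC lathe, i.e. 78.29 dB.
So the CNC lathe must be reduced from 84.1 to 78.29 dB: IL = 5.81 dB.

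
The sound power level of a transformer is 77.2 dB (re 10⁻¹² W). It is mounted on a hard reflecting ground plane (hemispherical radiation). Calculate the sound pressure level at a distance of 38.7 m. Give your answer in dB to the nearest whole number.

L_p = L_w − 10·log₁₀(2π·r²) with r = 38.7 m.
2π·r² = 9410 m², 10·log₁₀ of that is 39.736 dB.
L_p = 77.2 − 39.736 = 37.46 dB.

37 dB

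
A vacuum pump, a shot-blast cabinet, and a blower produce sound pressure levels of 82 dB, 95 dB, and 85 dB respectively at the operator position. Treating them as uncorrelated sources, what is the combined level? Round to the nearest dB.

Incoherent sources combine by intensity addition: L_total = 10·log₁₀(Σ 10^(L_i/10)).
Σ 10^(L/10) = 10^(82/10) + 10^(95/10) + 10^(85/10) = 3.637e+09.
L_total = 10·log₁₀(3.637e+09) = 95.61 dB.

96 dB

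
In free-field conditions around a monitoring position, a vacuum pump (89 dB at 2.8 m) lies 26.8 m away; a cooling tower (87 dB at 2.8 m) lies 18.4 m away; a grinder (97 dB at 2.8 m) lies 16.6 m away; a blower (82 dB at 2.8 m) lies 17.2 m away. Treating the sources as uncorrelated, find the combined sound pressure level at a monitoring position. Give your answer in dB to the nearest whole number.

82 dB

First find each source's level at the receiver (point-source: −20·log₁₀(r/r_ref)), then combine on an intensity basis.
vacuum pump: 89 − 20·log₁₀(26.8/2.8) = 89 − 19.62 = 69.38 dB.
cooling tower: 87 − 20·log₁₀(18.4/2.8) = 87 − 16.35 = 70.65 dB.
grinder: 97 − 20·log₁₀(16.6/2.8) = 97 − 15.46 = 81.54 dB.
blower: 82 − 20·log₁₀(17.2/2.8) = 82 − 15.77 = 66.23 dB.
Σ 10^(L/10) = 1.671e+08 → L_total = 10·log₁₀(1.671e+08) = 82.23 dB.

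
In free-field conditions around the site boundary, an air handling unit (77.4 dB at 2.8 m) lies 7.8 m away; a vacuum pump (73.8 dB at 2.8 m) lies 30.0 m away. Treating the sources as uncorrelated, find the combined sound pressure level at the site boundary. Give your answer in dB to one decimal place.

Apply inverse-square spreading to bring every level to the receiver, then sum 10^(L/10).
air handling unit: 77.4 − 20·log₁₀(7.8/2.8) = 77.4 − 8.90 = 68.50 dB.
vacuum pump: 73.8 − 20·log₁₀(30.0/2.8) = 73.8 − 20.60 = 53.20 dB.
Σ 10^(L/10) = 7.290e+06 → L_total = 10·log₁₀(7.290e+06) = 68.63 dB.

68.6 dB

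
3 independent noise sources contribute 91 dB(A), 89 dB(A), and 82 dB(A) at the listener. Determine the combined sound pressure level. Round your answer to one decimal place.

93.4 dB(A)

For uncorrelated sources the intensities add, so convert each level to linear form, sum, and take 10·log₁₀ of the total.
Σ 10^(L/10) = 10^(91/10) + 10^(89/10) + 10^(82/10) = 2.212e+09.
L_total = 10·log₁₀(2.212e+09) = 93.45 dB(A).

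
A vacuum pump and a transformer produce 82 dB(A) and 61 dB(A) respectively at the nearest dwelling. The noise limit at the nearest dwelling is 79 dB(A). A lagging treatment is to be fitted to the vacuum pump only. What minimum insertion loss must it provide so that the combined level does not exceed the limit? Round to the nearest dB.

Everything except the vacuum pump sums to 10^(61/10) = 1.259e+06 in linear terms, 61.00 dB(A).
To meet 79 dB(A) overall, the treated vacuum pump may contribute at most 10^(79/10) − 1.259e+06 = 7.817e+07, i.e. 78.93 dB(A).
Required insertion loss = 82 − 78.93 = 3.07 dB.

3 dB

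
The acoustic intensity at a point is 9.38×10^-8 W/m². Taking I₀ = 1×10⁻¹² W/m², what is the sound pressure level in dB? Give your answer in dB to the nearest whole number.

50 dB

Dividing by I₀ shifts the exponent by 12: I/I₀ = 9.38×10^4.
L = 10·(0.9722 + 4) = 49.72 dB.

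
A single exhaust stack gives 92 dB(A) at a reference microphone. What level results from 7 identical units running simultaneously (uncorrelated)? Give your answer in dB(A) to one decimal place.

L_total = L₁ + 10·log₁₀ N for N identical incoherent sources.
L_total = 92 + 10·log₁₀(7) = 92 + 8.451 = 100.45 dB(A).

100.5 dB(A)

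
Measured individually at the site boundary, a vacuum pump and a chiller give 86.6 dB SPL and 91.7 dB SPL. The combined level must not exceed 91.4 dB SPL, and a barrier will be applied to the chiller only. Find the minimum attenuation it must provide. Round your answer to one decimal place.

Fixed contribution from the other source: Σ 10^(L/10) = 10^(86.6/10) = 4.571e+08 (86.60 dB SPL).
The limit corresponds to 10^(91.4/10) = 1.380e+09; subtracting the fixed part leaves 9.233e+08 for the chiller, i.e. 89.65 dB SPL.
Required insertion loss = 91.7 − 89.65 = 2.05 dB.

2.0 dB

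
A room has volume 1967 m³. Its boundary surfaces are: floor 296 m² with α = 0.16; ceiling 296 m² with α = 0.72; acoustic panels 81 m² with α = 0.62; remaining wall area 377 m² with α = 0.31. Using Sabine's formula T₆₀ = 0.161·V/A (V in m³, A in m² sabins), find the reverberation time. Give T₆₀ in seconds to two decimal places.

Total absorption A = 296·0.16 + 296·0.72 + 81·0.62 + 377·0.31 = 427.57 m² sabins.
T₆₀ = 0.161 × 1967 / 427.57 = 0.741 s.

0.74 s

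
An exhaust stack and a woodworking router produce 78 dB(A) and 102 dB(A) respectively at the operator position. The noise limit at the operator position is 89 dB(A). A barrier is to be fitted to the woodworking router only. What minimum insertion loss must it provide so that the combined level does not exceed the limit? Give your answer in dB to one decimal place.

Fixed contribution from the other source: Σ 10^(L/10) = 10^(78/10) = 6.310e+07 (78.00 dB(A)).
To meet 89 dB(A) overall, the treated woodworking router may contribute at most 10^(89/10) − 6.310e+07 = 7.312e+08, i.e. 88.64 dB(A).
So the woodworking router must be reduced from 102 to 88.64 dB(A): IL = 13.36 dB.

13.4 dB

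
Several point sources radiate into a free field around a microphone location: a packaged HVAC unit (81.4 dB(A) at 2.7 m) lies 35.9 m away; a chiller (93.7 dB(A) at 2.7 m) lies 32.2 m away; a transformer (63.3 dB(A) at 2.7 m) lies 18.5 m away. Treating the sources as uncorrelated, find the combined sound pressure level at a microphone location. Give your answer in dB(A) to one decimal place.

72.4 dB(A)

First find each source's level at the receiver (point-source: −20·log₁₀(r/r_ref)), then combine on an intensity basis.
packaged HVAC unit: 81.4 − 20·log₁₀(35.9/2.7) = 81.4 − 22.47 = 58.93 dB(A).
chiller: 93.7 − 20·log₁₀(32.2/2.7) = 93.7 − 21.53 = 72.17 dB(A).
transformer: 63.3 − 20·log₁₀(18.5/2.7) = 63.3 − 16.72 = 46.58 dB(A).
Σ 10^(L/10) = 1.731e+07 → L_total = 10·log₁₀(1.731e+07) = 72.38 dB(A).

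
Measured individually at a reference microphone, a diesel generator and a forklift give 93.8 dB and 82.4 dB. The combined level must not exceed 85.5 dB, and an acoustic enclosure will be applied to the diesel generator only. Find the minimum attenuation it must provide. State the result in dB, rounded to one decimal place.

11.2 dB

The untreated sources together contribute 10^(82.4/10) = 1.738e+08, i.e. 82.40 dB.
To meet 85.5 dB overall, the treated diesel generator may contribute at most 10^(85.5/10) − 1.738e+08 = 1.810e+08, i.e. 82.58 dB.
So the diesel generator must be reduced from 93.8 to 82.58 dB: IL = 11.22 dB.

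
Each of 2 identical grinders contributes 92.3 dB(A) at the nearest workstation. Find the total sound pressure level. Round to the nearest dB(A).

With 2 equal, uncorrelated contributions the intensity is 2× that of one unit, giving a rise of 10·log₁₀ 2.
L_total = 92.3 + 10·log₁₀(2) = 92.3 + 3.010 = 95.31 dB(A).

95 dB(A)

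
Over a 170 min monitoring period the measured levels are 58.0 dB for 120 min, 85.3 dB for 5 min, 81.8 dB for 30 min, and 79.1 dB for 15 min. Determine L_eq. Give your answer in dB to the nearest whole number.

L_eq = 10·log₁₀[(1/T)·Σ tᵢ·10^(Lᵢ/10)] with T = 170 min.
Σ tᵢ·10^(Lᵢ/10) = 120·10^(58.0/10) + 5·10^(85.3/10) + 30·10^(81.8/10) + 15·10^(79.1/10) = 7.530e+09.
L_eq = 10·log₁₀(7.530e+09/170) = 76.46 dB.

76 dB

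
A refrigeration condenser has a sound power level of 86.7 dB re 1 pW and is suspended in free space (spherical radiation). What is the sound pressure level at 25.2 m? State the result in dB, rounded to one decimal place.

Free-field spherical radiation: L_p = L_w − 10·log₁₀(4π·r²), r = 25.2 m.
4π·r² = 7980 m², 10·log₁₀ of that is 39.020 dB.
L_p = 86.7 − 39.020 = 47.68 dB.

47.7 dB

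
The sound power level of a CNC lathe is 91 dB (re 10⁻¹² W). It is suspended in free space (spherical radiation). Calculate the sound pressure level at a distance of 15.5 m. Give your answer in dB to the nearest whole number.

The power spreads over a sphere of area 4π·r², so L_p = L_w − 10·log₁₀(4π·r²).
4π·r² = 3019 m², 10·log₁₀ of that is 34.799 dB.
L_p = 91 − 34.799 = 56.20 dB.

56 dB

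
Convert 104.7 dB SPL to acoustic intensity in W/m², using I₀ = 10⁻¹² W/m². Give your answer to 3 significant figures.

0.0295 W/m²

I/I₀ = 10^(104.7/10) = 2.951e+10, so I = 2.951e+10 × 10⁻¹² W/m².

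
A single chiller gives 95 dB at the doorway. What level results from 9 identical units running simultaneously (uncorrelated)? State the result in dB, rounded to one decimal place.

N identical incoherent sources raise the level by 10·log₁₀ N.
L_total = 95 + 10·log₁₀(9) = 95 + 9.542 = 104.54 dB.

104.5 dB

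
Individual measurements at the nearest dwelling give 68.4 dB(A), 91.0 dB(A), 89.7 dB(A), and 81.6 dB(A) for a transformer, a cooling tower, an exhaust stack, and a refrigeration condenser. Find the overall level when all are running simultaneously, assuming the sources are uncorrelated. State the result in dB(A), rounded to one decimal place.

Incoherent sources combine by intensity addition: L_total = 10·log₁₀(Σ 10^(L_i/10)).
Σ 10^(L/10) = 10^(68.4/10) + 10^(91.0/10) + 10^(89.7/10) + 10^(81.6/10) = 2.344e+09.
L_total = 10·log₁₀(2.344e+09) = 93.70 dB(A).

93.7 dB(A)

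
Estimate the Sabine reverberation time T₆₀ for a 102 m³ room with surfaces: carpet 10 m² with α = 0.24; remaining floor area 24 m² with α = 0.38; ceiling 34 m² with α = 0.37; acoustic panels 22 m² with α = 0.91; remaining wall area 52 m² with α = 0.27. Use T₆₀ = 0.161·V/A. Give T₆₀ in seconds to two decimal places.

Summing Sᵢαᵢ: 10·0.24 + 24·0.38 + 34·0.37 + 22·0.91 + 52·0.27 = 58.16 m².
T₆₀ = 0.161 × 102 / 58.16 = 0.282 s.

0.28 s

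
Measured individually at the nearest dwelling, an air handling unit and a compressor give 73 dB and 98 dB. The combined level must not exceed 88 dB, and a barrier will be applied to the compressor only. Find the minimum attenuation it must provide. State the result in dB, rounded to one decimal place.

10.1 dB

The untreated sources together contribute 10^(73/10) = 1.995e+07, i.e. 73.00 dB.
To meet 88 dB overall, the treated compressor may contribute at most 10^(88/10) − 1.995e+07 = 6.110e+08, i.e. 87.86 dB.
Required insertion loss = 98 − 87.86 = 10.14 dB.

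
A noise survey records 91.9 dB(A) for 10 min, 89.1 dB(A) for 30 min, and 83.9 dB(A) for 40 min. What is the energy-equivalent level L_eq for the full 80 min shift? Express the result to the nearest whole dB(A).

88 dB(A)

Weight each interval's intensity by its duration and average over T = 80 min:
Σ tᵢ·10^(Lᵢ/10) = 10·10^(91.9/10) + 30·10^(89.1/10) + 40·10^(83.9/10) = 4.969e+10.
L_eq = 10·log₁₀(4.969e+10/80) = 87.93 dB(A).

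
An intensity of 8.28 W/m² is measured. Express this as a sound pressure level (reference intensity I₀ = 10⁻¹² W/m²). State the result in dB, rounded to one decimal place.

129.2 dB

I/I₀ = 8.28/10⁻¹² = 8.28×10^12, and L = 10·log₁₀(I/I₀).
L = 10·(0.9180 + 12) = 129.18 dB.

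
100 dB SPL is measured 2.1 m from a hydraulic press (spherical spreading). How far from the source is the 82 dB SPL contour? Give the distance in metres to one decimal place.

For a point source L₁ − L₂ = 20·log₁₀(r₂/r₁), so r₂ = r₁·10^((L₁−L₂)/20).
r₂ = 2.1·10^((100−82)/20) = 2.1·10^(18.0/20) = 16.68 m.

16.7 m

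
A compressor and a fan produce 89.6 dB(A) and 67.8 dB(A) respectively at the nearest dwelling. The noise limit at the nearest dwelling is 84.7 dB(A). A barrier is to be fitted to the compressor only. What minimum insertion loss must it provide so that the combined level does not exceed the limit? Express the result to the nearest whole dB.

Everything except the compressor sums to 10^(67.8/10) = 6.026e+06 in linear terms, 67.80 dB(A).
To meet 84.7 dB(A) overall, the treated compressor may contribute at most 10^(84.7/10) − 6.026e+06 = 2.891e+08, i.e. 84.61 dB(A).
So the compressor must be reduced from 89.6 to 84.61 dB(A): IL = 4.99 dB.

5 dB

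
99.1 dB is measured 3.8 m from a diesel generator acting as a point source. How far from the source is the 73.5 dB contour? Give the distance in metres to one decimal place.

72.4 m

The 25.6 dB drop corresponds to a distance ratio of 10^(25.6/20) for a point source.
r₂ = 3.8·10^((99.1−73.5)/20) = 3.8·10^(25.6/20) = 72.41 m.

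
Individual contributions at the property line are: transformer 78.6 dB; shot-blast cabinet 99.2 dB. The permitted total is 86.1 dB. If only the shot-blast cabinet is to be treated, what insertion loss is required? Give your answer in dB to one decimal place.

The untreated sources together contribute 10^(78.6/10) = 7.244e+07, i.e. 78.60 dB.
The limit corresponds to 10^(86.1/10) = 4.074e+08; subtracting the fixed part leaves 3.349e+08 for the shot-blast cabinet, i.e. 85.25 dB.
Required insertion loss = 99.2 − 85.25 = 13.95 dB.

14.0 dB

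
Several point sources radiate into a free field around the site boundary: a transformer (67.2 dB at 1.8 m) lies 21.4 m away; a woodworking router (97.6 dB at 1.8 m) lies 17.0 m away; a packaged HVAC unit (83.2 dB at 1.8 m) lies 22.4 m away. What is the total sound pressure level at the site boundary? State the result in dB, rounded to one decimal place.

First find each source's level at the receiver (point-source: −20·log₁₀(r/r_ref)), then combine on an intensity basis.
transformer: 67.2 − 20·log₁₀(21.4/1.8) = 67.2 − 21.50 = 45.70 dB.
woodworking router: 97.6 − 20·log₁₀(17.0/1.8) = 97.6 − 19.50 = 78.10 dB.
packaged HVAC unit: 83.2 − 20·log₁₀(22.4/1.8) = 83.2 − 21.90 = 61.30 dB.
Σ 10^(L/10) = 6.590e+07 → L_total = 10·log₁₀(6.590e+07) = 78.19 dB.

78.2 dB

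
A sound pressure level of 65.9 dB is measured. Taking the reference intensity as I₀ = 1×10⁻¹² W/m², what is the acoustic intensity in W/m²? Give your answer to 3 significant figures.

L = 10·log₁₀(I/I₀) ⇒ I = I₀·10^(L/10) = 10⁻¹² × 10^6.59.

3.89e-06 W/m²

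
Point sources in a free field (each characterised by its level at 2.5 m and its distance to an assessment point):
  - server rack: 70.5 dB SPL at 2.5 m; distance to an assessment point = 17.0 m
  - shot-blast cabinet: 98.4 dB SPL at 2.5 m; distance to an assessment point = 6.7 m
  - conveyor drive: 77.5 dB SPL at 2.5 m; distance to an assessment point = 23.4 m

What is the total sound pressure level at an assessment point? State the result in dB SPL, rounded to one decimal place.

Apply inverse-square spreading to bring every level to the receiver, then sum 10^(L/10).
server rack: 70.5 − 20·log₁₀(17.0/2.5) = 70.5 − 16.65 = 53.85 dB SPL.
shot-blast cabinet: 98.4 − 20·log₁₀(6.7/2.5) = 98.4 − 8.56 = 89.84 dB SPL.
conveyor drive: 77.5 − 20·log₁₀(23.4/2.5) = 77.5 − 19.43 = 58.07 dB SPL.
Σ 10^(L/10) = 9.641e+08 → L_total = 10·log₁₀(9.641e+08) = 89.84 dB SPL.

89.8 dB SPL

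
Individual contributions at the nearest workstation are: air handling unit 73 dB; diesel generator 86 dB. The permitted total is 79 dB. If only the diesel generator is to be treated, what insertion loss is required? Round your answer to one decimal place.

8.3 dB

Everything except the diesel generator sums to 10^(73/10) = 1.995e+07 in linear terms, 73.00 dB.
The limit corresponds to 10^(79/10) = 7.943e+07; subtracting the fixed part leaves 5.948e+07 for the diesel generator, i.e. 77.74 dB.
Required insertion loss = 86 − 77.74 = 8.26 dB.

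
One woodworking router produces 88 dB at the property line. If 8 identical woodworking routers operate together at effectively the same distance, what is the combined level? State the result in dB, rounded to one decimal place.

97.0 dB

L_total = L₁ + 10·log₁₀ N for N identical incoherent sources.
L_total = 88 + 10·log₁₀(8) = 88 + 9.031 = 97.03 dB.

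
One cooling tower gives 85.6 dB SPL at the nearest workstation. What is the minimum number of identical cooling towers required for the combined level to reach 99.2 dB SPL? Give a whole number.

N identical sources give L₁ + 10·log₁₀ N, so require 10·log₁₀ N ≥ 99.2 − 85.6 = 13.6 dB.
N ≥ 10^(13.6/10) = 22.909, so N = 23.

23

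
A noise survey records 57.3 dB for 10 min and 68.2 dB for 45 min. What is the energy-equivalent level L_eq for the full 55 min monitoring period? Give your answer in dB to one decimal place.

67.4 dB

L_eq = 10·log₁₀[(1/T)·Σ tᵢ·10^(Lᵢ/10)] with T = 55 min.
Σ tᵢ·10^(Lᵢ/10) = 10·10^(57.3/10) + 45·10^(68.2/10) = 3.027e+08.
L_eq = 10·log₁₀(3.027e+08/55) = 67.41 dB.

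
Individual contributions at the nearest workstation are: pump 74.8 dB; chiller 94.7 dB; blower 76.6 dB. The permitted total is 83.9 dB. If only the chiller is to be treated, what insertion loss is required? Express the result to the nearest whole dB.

Everything except the chiller sums to 10^(74.8/10) + 10^(76.6/10) = 7.591e+07 in linear terms, 78.80 dB.
The limit corresponds to 10^(83.9/10) = 2.455e+08; subtracting the fixed part leaves 1.696e+08 for the chiller, i.e. 82.29 dB.
So the chiller must be reduced from 94.7 to 82.29 dB: IL = 12.41 dB.

12 dB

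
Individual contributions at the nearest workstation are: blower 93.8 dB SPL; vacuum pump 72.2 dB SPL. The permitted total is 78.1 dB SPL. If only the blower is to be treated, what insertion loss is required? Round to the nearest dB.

The untreated sources together contribute 10^(72.2/10) = 1.660e+07, i.e. 72.20 dB SPL.
The limit corresponds to 10^(78.1/10) = 6.457e+07; subtracting the fixed part leaves 4.797e+07 for the blower, i.e. 76.81 dB SPL.
Required insertion loss = 93.8 − 76.81 = 16.99 dB.

17 dB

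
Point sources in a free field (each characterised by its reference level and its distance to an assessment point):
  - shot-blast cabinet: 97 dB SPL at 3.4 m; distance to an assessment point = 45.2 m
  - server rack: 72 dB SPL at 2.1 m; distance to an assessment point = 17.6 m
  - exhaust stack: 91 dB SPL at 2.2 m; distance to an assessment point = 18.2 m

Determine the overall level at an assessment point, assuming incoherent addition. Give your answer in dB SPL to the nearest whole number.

77 dB SPL

First find each source's level at the receiver (point-source: −20·log₁₀(r/r_ref)), then combine on an intensity basis.
shot-blast cabinet: 97 − 20·log₁₀(45.2/3.4) = 97 − 22.47 = 74.53 dB SPL.
server rack: 72 − 20·log₁₀(17.6/2.1) = 72 − 18.47 = 53.53 dB SPL.
exhaust stack: 91 − 20·log₁₀(18.2/2.2) = 91 − 18.35 = 72.65 dB SPL.
Σ 10^(L/10) = 4.698e+07 → L_total = 10·log₁₀(4.698e+07) = 76.72 dB SPL.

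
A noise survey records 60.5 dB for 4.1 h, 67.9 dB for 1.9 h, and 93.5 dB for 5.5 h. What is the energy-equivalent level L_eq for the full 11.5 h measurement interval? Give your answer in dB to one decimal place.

L_eq = 10·log₁₀[(1/T)·Σ tᵢ·10^(Lᵢ/10)] with T = 11.5 h.
Σ tᵢ·10^(Lᵢ/10) = 4.1·10^(60.5/10) + 1.9·10^(67.9/10) + 5.5·10^(93.5/10) = 1.233e+10.
L_eq = 10·log₁₀(1.233e+10/11.5) = 90.30 dB.

90.3 dB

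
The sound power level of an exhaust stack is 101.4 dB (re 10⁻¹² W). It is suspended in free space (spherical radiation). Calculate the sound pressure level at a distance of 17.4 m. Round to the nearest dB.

66 dB

L_p = L_w − 10·log₁₀(4π·r²) with r = 17.4 m.
4π·r² = 3805 m², 10·log₁₀ of that is 35.803 dB.
L_p = 101.4 − 35.803 = 65.60 dB.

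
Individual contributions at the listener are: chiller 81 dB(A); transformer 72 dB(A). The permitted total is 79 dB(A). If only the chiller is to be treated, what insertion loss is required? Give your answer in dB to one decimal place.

3.0 dB

The untreated sources together contribute 10^(72/10) = 1.585e+07, i.e. 72.00 dB(A).
The limit corresponds to 10^(79/10) = 7.943e+07; subtracting the fixed part leaves 6.358e+07 for the chiller, i.e. 78.03 dB(A).
Required insertion loss = 81 − 78.03 = 2.97 dB.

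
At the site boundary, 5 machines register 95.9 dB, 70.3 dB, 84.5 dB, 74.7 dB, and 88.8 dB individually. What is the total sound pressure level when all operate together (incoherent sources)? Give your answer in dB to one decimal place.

Incoherent sources combine by intensity addition: L_total = 10·log₁₀(Σ 10^(L_i/10)).
Σ 10^(L/10) = 10^(95.9/10) + 10^(70.3/10) + 10^(84.5/10) + 10^(74.7/10) + 10^(88.8/10) = 4.971e+09.
L_total = 10·log₁₀(4.971e+09) = 96.96 dB.

97.0 dB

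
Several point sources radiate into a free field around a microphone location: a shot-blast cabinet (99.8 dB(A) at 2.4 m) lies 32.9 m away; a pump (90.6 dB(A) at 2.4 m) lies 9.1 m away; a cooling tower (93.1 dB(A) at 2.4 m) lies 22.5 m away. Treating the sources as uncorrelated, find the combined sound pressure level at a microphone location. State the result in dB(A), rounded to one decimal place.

Propagate each source to the receiver with L = L_ref − 20·log₁₀(r/r_ref), then add intensities.
shot-blast cabinet: 99.8 − 20·log₁₀(32.9/2.4) = 99.8 − 22.74 = 77.06 dB(A).
pump: 90.6 − 20·log₁₀(9.1/2.4) = 90.6 − 11.58 = 79.02 dB(A).
cooling tower: 93.1 − 20·log₁₀(22.5/2.4) = 93.1 − 19.44 = 73.66 dB(A).
Σ 10^(L/10) = 1.539e+08 → L_total = 10·log₁₀(1.539e+08) = 81.87 dB(A).

81.9 dB(A)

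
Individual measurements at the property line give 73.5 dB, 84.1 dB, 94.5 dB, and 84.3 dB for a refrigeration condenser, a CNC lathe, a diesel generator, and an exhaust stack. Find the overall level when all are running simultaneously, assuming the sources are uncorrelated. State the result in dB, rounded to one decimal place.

95.3 dB

Incoherent sources combine by intensity addition: L_total = 10·log₁₀(Σ 10^(L_i/10)).
Σ 10^(L/10) = 10^(73.5/10) + 10^(84.1/10) + 10^(94.5/10) + 10^(84.3/10) = 3.367e+09.
L_total = 10·log₁₀(3.367e+09) = 95.27 dB.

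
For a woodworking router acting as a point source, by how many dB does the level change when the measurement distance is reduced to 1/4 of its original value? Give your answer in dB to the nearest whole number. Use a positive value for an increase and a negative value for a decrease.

+12 dB

With spherical spreading the level changes by −20·log₁₀(r₂/r₁).
ΔL = −20·log₁₀(0.25) = +12.04 dB.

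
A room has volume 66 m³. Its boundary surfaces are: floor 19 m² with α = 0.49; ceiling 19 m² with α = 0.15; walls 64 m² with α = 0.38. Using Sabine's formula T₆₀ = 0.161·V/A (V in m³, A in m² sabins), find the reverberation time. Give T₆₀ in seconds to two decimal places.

Summing Sᵢαᵢ: 19·0.49 + 19·0.15 + 64·0.38 = 36.48 m².
T₆₀ = 0.161·V/A = 0.161·66/36.48 = 0.291 s.

0.29 s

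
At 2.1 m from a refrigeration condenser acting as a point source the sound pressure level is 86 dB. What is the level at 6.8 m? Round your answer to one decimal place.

75.8 dB

For a point source, L₂ = L₁ − 20·log₁₀(r₂/r₁).
L₂ = 86 − 20·log₁₀(6.8/2.1) = 86 − 10.206 = 75.79 dB.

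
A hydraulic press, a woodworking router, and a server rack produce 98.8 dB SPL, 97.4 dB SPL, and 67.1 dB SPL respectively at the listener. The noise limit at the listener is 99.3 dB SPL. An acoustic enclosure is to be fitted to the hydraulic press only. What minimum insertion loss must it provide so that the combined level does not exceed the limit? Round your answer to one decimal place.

Everything except the hydraulic press sums to 10^(97.4/10) + 10^(67.1/10) = 5.501e+09 in linear terms, 97.40 dB SPL.
To meet 99.3 dB SPL overall, the treated hydraulic press may contribute at most 10^(99.3/10) − 5.501e+09 = 3.011e+09, i.e. 94.79 dB SPL.
Required insertion loss = 98.8 − 94.79 = 4.01 dB.

4.0 dB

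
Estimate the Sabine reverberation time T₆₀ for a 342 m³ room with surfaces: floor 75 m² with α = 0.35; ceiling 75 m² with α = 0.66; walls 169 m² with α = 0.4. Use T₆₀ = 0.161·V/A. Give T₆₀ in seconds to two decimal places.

Summing Sᵢαᵢ: 75·0.35 + 75·0.66 + 169·0.4 = 143.35 m².
T₆₀ = 0.161 × 342 / 143.35 = 0.384 s.

0.38 s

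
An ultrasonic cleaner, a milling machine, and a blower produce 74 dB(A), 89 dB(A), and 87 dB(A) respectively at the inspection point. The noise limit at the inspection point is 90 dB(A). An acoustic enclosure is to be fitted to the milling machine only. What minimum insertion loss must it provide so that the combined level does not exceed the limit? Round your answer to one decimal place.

2.2 dB

Everything except the milling machine sums to 10^(74/10) + 10^(87/10) = 5.263e+08 in linear terms, 87.21 dB(A).
The limit corresponds to 10^(90/10) = 1.000e+09; subtracting the fixed part leaves 4.737e+08 for the milling machine, i.e. 86.75 dB(A).
So the milling machine must be reduced from 89 to 86.75 dB(A): IL = 2.25 dB.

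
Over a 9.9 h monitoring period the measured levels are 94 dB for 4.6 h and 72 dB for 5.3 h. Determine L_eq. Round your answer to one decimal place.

90.7 dB

The energy average is taken in the linear domain: L_eq = 10·log₁₀[(Σ tᵢ·10^(Lᵢ/10))/T], T = 9.9 h.
Σ tᵢ·10^(Lᵢ/10) = 4.6·10^(94/10) + 5.3·10^(72/10) = 1.164e+10.
L_eq = 10·log₁₀(1.164e+10/9.9) = 90.70 dB.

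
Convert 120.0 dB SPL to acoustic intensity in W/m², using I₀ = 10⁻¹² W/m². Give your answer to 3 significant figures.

1.00 W/m²

I/I₀ = 10^(120.0/10) = 1e+12, so I = 1e+12 × 10⁻¹² W/m².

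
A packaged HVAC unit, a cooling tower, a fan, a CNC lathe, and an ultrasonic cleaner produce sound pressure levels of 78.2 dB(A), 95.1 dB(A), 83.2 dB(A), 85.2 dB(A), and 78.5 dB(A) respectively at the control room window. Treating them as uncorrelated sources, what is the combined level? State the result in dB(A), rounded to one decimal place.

95.9 dB(A)

For uncorrelated sources the intensities add, so convert each level to linear form, sum, and take 10·log₁₀ of the total.
Σ 10^(L/10) = 10^(78.2/10) + 10^(95.1/10) + 10^(83.2/10) + 10^(85.2/10) + 10^(78.5/10) = 3.913e+09.
L_total = 10·log₁₀(3.913e+09) = 95.92 dB(A).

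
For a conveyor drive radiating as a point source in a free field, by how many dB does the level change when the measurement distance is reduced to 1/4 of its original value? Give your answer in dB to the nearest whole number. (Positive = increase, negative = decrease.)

+12 dB

Point-source spreading: ΔL = −20·log₁₀(r₂/r₁).
ΔL = −20·log₁₀(0.25) = +12.04 dB.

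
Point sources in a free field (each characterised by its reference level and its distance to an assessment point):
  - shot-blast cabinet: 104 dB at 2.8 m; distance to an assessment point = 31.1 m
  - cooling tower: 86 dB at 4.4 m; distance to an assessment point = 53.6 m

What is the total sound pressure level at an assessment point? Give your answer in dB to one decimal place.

83.1 dB

Apply inverse-square spreading to bring every level to the receiver, then sum 10^(L/10).
shot-blast cabinet: 104 − 20·log₁₀(31.1/2.8) = 104 − 20.91 = 83.09 dB.
cooling tower: 86 − 20·log₁₀(53.6/4.4) = 86 − 21.71 = 64.29 dB.
Σ 10^(L/10) = 2.063e+08 → L_total = 10·log₁₀(2.063e+08) = 83.14 dB.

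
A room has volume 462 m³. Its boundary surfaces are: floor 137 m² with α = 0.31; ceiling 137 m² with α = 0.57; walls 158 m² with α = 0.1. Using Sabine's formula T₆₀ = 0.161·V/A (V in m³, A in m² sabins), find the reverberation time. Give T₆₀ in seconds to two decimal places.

Summing Sᵢαᵢ: 137·0.31 + 137·0.57 + 158·0.1 = 136.36 m².
T₆₀ = 0.161 × 462 / 136.36 = 0.545 s.

0.55 s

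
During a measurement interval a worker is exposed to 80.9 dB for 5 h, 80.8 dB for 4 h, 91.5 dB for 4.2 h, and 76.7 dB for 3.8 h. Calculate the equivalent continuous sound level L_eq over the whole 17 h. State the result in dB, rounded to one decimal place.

L_eq = 10·log₁₀[(1/T)·Σ tᵢ·10^(Lᵢ/10)] with T = 17 h.
Σ tᵢ·10^(Lᵢ/10) = 5·10^(80.9/10) + 4·10^(80.8/10) + 4.2·10^(91.5/10) + 3.8·10^(76.7/10) = 7.206e+09.
L_eq = 10·log₁₀(7.206e+09/17) = 86.27 dB.

86.3 dB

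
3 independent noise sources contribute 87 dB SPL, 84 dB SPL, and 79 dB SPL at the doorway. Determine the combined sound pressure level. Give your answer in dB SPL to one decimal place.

Incoherent sources combine by intensity addition: L_total = 10·log₁₀(Σ 10^(L_i/10)).
Σ 10^(L/10) = 10^(87/10) + 10^(84/10) + 10^(79/10) = 8.318e+08.
L_total = 10·log₁₀(8.318e+08) = 89.20 dB SPL.

89.2 dB SPL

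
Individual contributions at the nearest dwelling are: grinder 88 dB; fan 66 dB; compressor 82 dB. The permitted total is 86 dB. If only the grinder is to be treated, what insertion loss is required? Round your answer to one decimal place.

Fixed contribution from the other sources: Σ 10^(L/10) = 10^(66/10) + 10^(82/10) = 1.625e+08 (82.11 dB).
The limit corresponds to 10^(86/10) = 3.981e+08; subtracting the fixed part leaves 2.356e+08 for the grinder, i.e. 83.72 dB.
So the grinder must be reduced from 88 to 83.72 dB: IL = 4.28 dB.

4.3 dB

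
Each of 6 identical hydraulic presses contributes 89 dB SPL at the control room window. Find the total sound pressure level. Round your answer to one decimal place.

L_total = L₁ + 10·log₁₀ N for N identical incoherent sources.
L_total = 89 + 10·log₁₀(6) = 89 + 7.782 = 96.78 dB SPL.

96.8 dB SPL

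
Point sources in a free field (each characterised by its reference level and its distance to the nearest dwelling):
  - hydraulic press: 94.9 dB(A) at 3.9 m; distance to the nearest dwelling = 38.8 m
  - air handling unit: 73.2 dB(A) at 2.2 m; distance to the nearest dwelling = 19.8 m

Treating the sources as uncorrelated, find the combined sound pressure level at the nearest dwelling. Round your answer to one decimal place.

75.0 dB(A)

Propagate each source to the receiver with L = L_ref − 20·log₁₀(r/r_ref), then add intensities.
hydraulic press: 94.9 − 20·log₁₀(38.8/3.9) = 94.9 − 19.96 = 74.94 dB(A).
air handling unit: 73.2 − 20·log₁₀(19.8/2.2) = 73.2 − 19.08 = 54.12 dB(A).
Σ 10^(L/10) = 3.148e+07 → L_total = 10·log₁₀(3.148e+07) = 74.98 dB(A).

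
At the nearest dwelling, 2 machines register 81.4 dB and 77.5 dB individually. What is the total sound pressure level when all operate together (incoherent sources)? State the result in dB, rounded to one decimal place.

82.9 dB

Incoherent sources combine by intensity addition: L_total = 10·log₁₀(Σ 10^(L_i/10)).
Σ 10^(L/10) = 10^(81.4/10) + 10^(77.5/10) = 1.943e+08.
L_total = 10·log₁₀(1.943e+08) = 82.88 dB.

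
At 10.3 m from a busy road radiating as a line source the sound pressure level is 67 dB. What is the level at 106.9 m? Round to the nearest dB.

57 dB

Cylindrical spreading from a line source gives a 10·log₁₀(r₂/r₁) drop.
L₂ = 67 − 10·log₁₀(106.9/10.3) = 67 − 10.161 = 56.84 dB.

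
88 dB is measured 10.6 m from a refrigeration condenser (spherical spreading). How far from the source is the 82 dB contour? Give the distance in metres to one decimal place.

21.1 m

Point-source spreading drops the level by 20·log₁₀(r₂/r₁); inverting, r₂/r₁ = 10^(ΔL/20).
r₂ = 10.6·10^((88−82)/20) = 10.6·10^(6.0/20) = 21.15 m.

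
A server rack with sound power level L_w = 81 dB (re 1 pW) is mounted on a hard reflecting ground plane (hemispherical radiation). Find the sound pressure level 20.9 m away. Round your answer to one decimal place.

The power spreads over a hemisphere of area 2π·r², so L_p = L_w − 10·log₁₀(2π·r²).
2π·r² = 2745 m², 10·log₁₀ of that is 34.385 dB.
L_p = 81 − 34.385 = 46.62 dB.

46.6 dB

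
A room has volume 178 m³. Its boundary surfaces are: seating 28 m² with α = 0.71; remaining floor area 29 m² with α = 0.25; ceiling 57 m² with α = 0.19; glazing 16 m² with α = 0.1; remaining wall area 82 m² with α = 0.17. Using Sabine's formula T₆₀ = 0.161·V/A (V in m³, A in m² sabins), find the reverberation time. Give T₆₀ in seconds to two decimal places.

0.54 s

A = Σ Sᵢαᵢ = 28·0.71 + 29·0.25 + 57·0.19 + 16·0.1 + 82·0.17 = 53.50 m².
T₆₀ = 0.161·V/A = 0.161·178/53.50 = 0.536 s.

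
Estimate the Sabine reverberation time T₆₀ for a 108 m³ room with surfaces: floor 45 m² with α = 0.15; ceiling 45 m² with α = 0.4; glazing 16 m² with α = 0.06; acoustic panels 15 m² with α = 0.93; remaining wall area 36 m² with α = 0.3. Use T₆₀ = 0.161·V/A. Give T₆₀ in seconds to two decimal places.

0.34 s

Total absorption A = 45·0.15 + 45·0.4 + 16·0.06 + 15·0.93 + 36·0.3 = 50.46 m² sabins.
T₆₀ = 0.161·V/A = 0.161·108/50.46 = 0.345 s.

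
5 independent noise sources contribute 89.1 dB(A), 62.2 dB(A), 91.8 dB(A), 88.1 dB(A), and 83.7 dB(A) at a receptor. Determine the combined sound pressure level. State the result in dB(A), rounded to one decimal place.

95.1 dB(A)

For uncorrelated sources the intensities add, so convert each level to linear form, sum, and take 10·log₁₀ of the total.
Σ 10^(L/10) = 10^(89.1/10) + 10^(62.2/10) + 10^(91.8/10) + 10^(88.1/10) + 10^(83.7/10) = 3.208e+09.
L_total = 10·log₁₀(3.208e+09) = 95.06 dB(A).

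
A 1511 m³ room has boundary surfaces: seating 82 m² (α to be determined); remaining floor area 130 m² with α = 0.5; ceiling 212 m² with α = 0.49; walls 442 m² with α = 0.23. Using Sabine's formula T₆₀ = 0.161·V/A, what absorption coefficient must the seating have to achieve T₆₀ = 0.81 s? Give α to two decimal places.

0.36

Required total absorption A = 0.161·1511/0.81 = 300.33 m².
Absorption from the other surfaces = 130·0.5 + 212·0.49 + 442·0.23 = 270.54 m², so the seating must supply 29.79 m² over 82 m².
α = 29.79/82 = 0.363.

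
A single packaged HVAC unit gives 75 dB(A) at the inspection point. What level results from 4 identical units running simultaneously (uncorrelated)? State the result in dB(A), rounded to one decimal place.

N identical incoherent sources raise the level by 10·log₁₀ N.
L_total = 75 + 10·log₁₀(4) = 75 + 6.021 = 81.02 dB(A).

81.0 dB(A)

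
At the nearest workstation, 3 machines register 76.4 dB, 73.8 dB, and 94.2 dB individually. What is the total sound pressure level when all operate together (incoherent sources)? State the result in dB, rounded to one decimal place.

Incoherent sources combine by intensity addition: L_total = 10·log₁₀(Σ 10^(L_i/10)).
Σ 10^(L/10) = 10^(76.4/10) + 10^(73.8/10) + 10^(94.2/10) = 2.698e+09.
L_total = 10·log₁₀(2.698e+09) = 94.31 dB.

94.3 dB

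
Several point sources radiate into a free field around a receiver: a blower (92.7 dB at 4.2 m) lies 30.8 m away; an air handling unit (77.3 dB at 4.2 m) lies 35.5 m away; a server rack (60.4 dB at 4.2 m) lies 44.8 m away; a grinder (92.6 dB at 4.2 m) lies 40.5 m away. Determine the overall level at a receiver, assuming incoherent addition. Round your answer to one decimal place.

Apply inverse-square spreading to bring every level to the receiver, then sum 10^(L/10).
blower: 92.7 − 20·log₁₀(30.8/4.2) = 92.7 − 17.31 = 75.39 dB.
air handling unit: 77.3 − 20·log₁₀(35.5/4.2) = 77.3 − 18.54 = 58.76 dB.
server rack: 60.4 − 20·log₁₀(44.8/4.2) = 60.4 − 20.56 = 39.84 dB.
grinder: 92.6 − 20·log₁₀(40.5/4.2) = 92.6 − 19.68 = 72.92 dB.
Σ 10^(L/10) = 5.496e+07 → L_total = 10·log₁₀(5.496e+07) = 77.40 dB.

77.4 dB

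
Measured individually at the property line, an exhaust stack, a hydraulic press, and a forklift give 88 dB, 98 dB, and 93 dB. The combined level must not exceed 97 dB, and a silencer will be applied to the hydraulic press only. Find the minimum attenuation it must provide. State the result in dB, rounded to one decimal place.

Fixed contribution from the other sources: Σ 10^(L/10) = 10^(88/10) + 10^(93/10) = 2.626e+09 (94.19 dB).
To meet 97 dB overall, the treated hydraulic press may contribute at most 10^(97/10) − 2.626e+09 = 2.386e+09, i.e. 93.78 dB.
So the hydraulic press must be reduced from 98 to 93.78 dB: IL = 4.22 dB.

4.2 dB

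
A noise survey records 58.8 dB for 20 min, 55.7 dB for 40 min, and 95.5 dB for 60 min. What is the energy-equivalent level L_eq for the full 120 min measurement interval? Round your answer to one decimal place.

Weight each interval's intensity by its duration and average over T = 120 min:
Σ tᵢ·10^(Lᵢ/10) = 20·10^(58.8/10) + 40·10^(55.7/10) + 60·10^(95.5/10) = 2.129e+11.
L_eq = 10·log₁₀(2.129e+11/120) = 92.49 dB.

92.5 dB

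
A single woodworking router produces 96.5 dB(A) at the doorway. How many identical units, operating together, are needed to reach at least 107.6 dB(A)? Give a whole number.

Need L₁ + 10·log₁₀ N ≥ 107.6, i.e. log₁₀ N ≥ 1.11.
N ≥ 10^(11.1/10) = 12.882, so N = 13.

13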